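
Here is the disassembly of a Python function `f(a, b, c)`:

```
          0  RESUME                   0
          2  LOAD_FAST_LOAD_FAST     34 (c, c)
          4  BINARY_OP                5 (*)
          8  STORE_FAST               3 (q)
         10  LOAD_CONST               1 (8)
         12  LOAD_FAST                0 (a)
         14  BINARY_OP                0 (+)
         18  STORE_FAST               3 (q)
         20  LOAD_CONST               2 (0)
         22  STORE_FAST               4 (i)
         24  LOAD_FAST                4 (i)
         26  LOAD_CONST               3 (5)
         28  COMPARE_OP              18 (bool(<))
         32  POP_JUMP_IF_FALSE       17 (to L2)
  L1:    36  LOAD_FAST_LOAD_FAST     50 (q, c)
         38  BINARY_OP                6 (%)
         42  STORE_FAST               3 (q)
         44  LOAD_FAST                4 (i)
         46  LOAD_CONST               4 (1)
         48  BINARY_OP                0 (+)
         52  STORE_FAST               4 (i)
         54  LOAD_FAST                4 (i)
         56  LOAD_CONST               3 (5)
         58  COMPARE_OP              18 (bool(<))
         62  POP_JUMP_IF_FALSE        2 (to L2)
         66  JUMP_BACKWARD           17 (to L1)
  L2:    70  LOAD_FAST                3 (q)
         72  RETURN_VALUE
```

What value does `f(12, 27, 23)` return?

LOAD_FAST_LOAD_FAST c,c → push 23,23
BINARY_OP * → 23 * 23 = 529
STORE_FAST q → q=529
LOAD_CONST → push 8
LOAD_FAST a → push 12
BINARY_OP + → 8 + 12 = 20
STORE_FAST q → q=20
LOAD_CONST → push 0
STORE_FAST i → i=0
LOAD_FAST i → push 0
LOAD_CONST → push 5
COMPARE_OP bool(<) → 0 vs 5 = True
POP_JUMP_IF_FALSE → pop True; no jump
LOAD_FAST_LOAD_FAST q,c → push 20,23
BINARY_OP % → 20 % 23 = 20
STORE_FAST q → q=20
LOAD_FAST i → push 0
LOAD_CONST → push 1
BINARY_OP + → 0 + 1 = 1
STORE_FAST i → i=1
LOAD_FAST i → push 1
LOAD_CONST → push 5
COMPARE_OP bool(<) → 1 vs 5 = True
POP_JUMP_IF_FALSE → pop True; no jump
LOAD_FAST_LOAD_FAST q,c → push 20,23
BINARY_OP % → 20 % 23 = 20
STORE_FAST q → q=20
LOAD_FAST i → push 1
LOAD_CONST → push 1
BINARY_OP + → 1 + 1 = 2
STORE_FAST i → i=2
LOAD_FAST i → push 2
LOAD_CONST → push 5
COMPARE_OP bool(<) → 2 vs 5 = True
POP_JUMP_IF_FALSE → pop True; no jump
LOAD_FAST_LOAD_FAST q,c → push 20,23
BINARY_OP % → 20 % 23 = 20
STORE_FAST q → q=20
LOAD_FAST i → push 2
LOAD_CONST → push 1
BINARY_OP + → 2 + 1 = 3
STORE_FAST i → i=3
LOAD_FAST i → push 3
LOAD_CONST → push 5
COMPARE_OP bool(<) → 3 vs 5 = True
POP_JUMP_IF_FALSE → pop True; no jump
LOAD_FAST_LOAD_FAST q,c → push 20,23
BINARY_OP % → 20 % 23 = 20
STORE_FAST q → q=20
LOAD_FAST i → push 3
LOAD_CONST → push 1
BINARY_OP + → 3 + 1 = 4
STORE_FAST i → i=4
LOAD_FAST i → push 4
LOAD_CONST → push 5
COMPARE_OP bool(<) → 4 vs 5 = True
POP_JUMP_IF_FALSE → pop True; no jump
LOAD_FAST_LOAD_FAST q,c → push 20,23
BINARY_OP % → 20 % 23 = 20
STORE_FAST q → q=20
LOAD_FAST i → push 4
LOAD_CONST → push 1
BINARY_OP + → 4 + 1 = 5
STORE_FAST i → i=5
LOAD_FAST i → push 5
LOAD_CONST → push 5
COMPARE_OP bool(<) → 5 vs 5 = False
POP_JUMP_IF_FALSE → pop False; jump
LOAD_FAST q → push 20
RETURN_VALUE → return 20.

20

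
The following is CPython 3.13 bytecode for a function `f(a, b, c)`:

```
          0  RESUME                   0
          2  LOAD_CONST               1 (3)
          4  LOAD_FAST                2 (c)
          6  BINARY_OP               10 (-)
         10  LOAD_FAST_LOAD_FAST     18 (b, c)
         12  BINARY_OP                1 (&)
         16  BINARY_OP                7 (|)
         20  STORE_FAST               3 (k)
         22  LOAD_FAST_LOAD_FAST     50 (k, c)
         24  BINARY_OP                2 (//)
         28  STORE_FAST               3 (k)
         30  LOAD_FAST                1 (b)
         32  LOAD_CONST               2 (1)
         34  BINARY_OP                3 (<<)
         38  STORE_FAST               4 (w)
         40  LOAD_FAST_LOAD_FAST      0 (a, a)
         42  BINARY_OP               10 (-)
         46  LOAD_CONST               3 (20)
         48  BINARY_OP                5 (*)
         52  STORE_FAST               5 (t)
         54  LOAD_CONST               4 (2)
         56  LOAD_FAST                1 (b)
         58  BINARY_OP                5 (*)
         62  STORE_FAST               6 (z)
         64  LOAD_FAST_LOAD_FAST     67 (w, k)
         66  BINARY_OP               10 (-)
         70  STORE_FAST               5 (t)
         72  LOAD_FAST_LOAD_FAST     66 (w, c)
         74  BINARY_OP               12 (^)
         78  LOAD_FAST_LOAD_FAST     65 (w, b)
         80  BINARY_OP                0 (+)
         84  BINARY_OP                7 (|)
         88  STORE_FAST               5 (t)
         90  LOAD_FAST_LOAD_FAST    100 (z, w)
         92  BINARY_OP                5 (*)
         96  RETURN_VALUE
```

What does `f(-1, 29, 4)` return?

LOAD_CONST → push 3. Stack: [3]
LOAD_FAST c → push 4. Stack: [3, 4]
BINARY_OP - → 3 - 4 = -1. Stack: [-1]
LOAD_FAST_LOAD_FAST b,c → push 29,4. Stack: [-1, 29, 4]
BINARY_OP & → 29 & 4 = 4. Stack: [-1, 4]
BINARY_OP | → -1 | 4 = -1. Stack: [-1]
STORE_FAST k → k=-1. Stack: []
LOAD_FAST_LOAD_FAST k,c → push -1,4. Stack: [-1, 4]
BINARY_OP // → -1 // 4 = -1. Stack: [-1]
STORE_FAST k → k=-1. Stack: []
LOAD_FAST b → push 29. Stack: [29]
LOAD_CONST → push 1. Stack: [29, 1]
BINARY_OP << → 29 << 1 = 58. Stack: [58]
STORE_FAST w → w=58. Stack: []
LOAD_FAST_LOAD_FAST a,a → push -1,-1. Stack: [-1, -1]
BINARY_OP - → -1 - -1 = 0. Stack: [0]
LOAD_CONST → push 20. Stack: [0, 20]
BINARY_OP * → 0 * 20 = 0. Stack: [0]
STORE_FAST t → t=0. Stack: []
LOAD_CONST → push 2. Stack: [2]
LOAD_FAST b → push 29. Stack: [2, 29]
BINARY_OP * → 2 * 29 = 58. Stack: [58]
STORE_FAST z → z=58. Stack: []
LOAD_FAST_LOAD_FAST w,k → push 58,-1. Stack: [58, -1]
BINARY_OP - → 58 - -1 = 59. Stack: [59]
STORE_FAST t → t=59. Stack: []
LOAD_FAST_LOAD_FAST w,c → push 58,4. Stack: [58, 4]
BINARY_OP ^ → 58 ^ 4 = 62. Stack: [62]
LOAD_FAST_LOAD_FAST w,b → push 58,29. Stack: [62, 58, 29]
BINARY_OP + → 58 + 29 = 87. Stack: [62, 87]
BINARY_OP | → 62 | 87 = 127. Stack: [127]
STORE_FAST t → t=127. Stack: []
LOAD_FAST_LOAD_FAST z,w → push 58,58. Stack: [58, 58]
BINARY_OP * → 58 * 58 = 3364. Stack: [3364]
RETURN_VALUE → return 3364.

3364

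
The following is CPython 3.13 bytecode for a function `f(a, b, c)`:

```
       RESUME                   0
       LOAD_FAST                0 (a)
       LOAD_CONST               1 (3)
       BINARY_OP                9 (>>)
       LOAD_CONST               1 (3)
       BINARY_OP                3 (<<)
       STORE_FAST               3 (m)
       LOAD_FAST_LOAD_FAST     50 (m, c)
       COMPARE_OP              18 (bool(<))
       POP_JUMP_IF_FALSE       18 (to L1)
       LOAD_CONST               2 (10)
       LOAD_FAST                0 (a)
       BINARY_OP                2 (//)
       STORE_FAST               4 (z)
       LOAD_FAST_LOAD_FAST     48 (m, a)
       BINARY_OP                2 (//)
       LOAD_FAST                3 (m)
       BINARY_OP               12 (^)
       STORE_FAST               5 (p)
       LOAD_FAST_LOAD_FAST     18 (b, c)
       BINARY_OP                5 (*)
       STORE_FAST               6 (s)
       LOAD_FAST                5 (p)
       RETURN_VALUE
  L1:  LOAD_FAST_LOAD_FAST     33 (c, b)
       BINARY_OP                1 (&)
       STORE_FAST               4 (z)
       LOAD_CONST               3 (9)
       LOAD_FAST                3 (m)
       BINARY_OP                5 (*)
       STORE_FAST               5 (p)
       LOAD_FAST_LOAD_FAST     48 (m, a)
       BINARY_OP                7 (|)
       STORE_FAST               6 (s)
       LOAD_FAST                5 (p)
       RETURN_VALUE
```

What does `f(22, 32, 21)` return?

LOAD_FAST a → push 22. Stack: [22]
LOAD_CONST → push 3. Stack: [22, 3]
BINARY_OP >> → 22 >> 3 = 2. Stack: [2]
LOAD_CONST → push 3. Stack: [2, 3]
BINARY_OP << → 2 << 3 = 16. Stack: [16]
STORE_FAST m → m=16. Stack: []
LOAD_FAST_LOAD_FAST m,c → push 16,21. Stack: [16, 21]
COMPARE_OP bool(<) → 16 vs 21 = True. Stack: [True]
POP_JUMP_IF_FALSE → pop True; no jump. Stack: []
LOAD_CONST → push 10. Stack: [10]
LOAD_FAST a → push 22. Stack: [10, 22]
BINARY_OP // → 10 // 22 = 0. Stack: [0]
STORE_FAST z → z=0. Stack: []
LOAD_FAST_LOAD_FAST m,a → push 16,22. Stack: [16, 22]
BINARY_OP // → 16 // 22 = 0. Stack: [0]
LOAD_FAST m → push 16. Stack: [0, 16]
BINARY_OP ^ → 0 ^ 16 = 16. Stack: [16]
STORE_FAST p → p=16. Stack: []
LOAD_FAST_LOAD_FAST b,c → push 32,21. Stack: [32, 21]
BINARY_OP * → 32 * 21 = 672. Stack: [672]
STORE_FAST s → s=672. Stack: []
LOAD_FAST p → push 16. Stack: [16]
RETURN_VALUE → return 16.

16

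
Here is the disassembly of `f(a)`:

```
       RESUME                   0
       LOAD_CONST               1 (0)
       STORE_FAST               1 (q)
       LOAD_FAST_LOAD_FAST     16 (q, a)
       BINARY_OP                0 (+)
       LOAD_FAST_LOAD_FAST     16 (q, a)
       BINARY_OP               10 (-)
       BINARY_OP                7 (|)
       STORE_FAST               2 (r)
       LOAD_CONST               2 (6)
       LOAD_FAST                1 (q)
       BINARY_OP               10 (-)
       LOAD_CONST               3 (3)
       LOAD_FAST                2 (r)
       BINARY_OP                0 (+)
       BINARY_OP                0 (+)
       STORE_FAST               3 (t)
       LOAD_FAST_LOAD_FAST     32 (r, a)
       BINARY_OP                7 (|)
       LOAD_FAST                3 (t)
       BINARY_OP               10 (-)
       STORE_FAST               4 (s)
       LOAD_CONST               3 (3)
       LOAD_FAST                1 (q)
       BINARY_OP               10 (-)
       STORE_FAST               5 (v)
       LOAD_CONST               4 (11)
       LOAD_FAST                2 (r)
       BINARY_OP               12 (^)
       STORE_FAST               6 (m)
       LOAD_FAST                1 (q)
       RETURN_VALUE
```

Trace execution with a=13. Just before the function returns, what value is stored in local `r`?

-1

LOAD_CONST → push 0. Stack: [0]
STORE_FAST q → q=0. Stack: []
LOAD_FAST_LOAD_FAST q,a → push 0,13. Stack: [0, 13]
BINARY_OP + → 0 + 13 = 13. Stack: [13]
LOAD_FAST_LOAD_FAST q,a → push 0,13. Stack: [13, 0, 13]
BINARY_OP - → 0 - 13 = -13. Stack: [13, -13]
BINARY_OP | → 13 | -13 = -1. Stack: [-1]
STORE_FAST r → r=-1. Stack: []
LOAD_CONST → push 6. Stack: [6]
LOAD_FAST q → push 0. Stack: [6, 0]
BINARY_OP - → 6 - 0 = 6. Stack: [6]
LOAD_CONST → push 3. Stack: [6, 3]
LOAD_FAST r → push -1. Stack: [6, 3, -1]
BINARY_OP + → 3 + -1 = 2. Stack: [6, 2]
BINARY_OP + → 6 + 2 = 8. Stack: [8]
STORE_FAST t → t=8. Stack: []
LOAD_FAST_LOAD_FAST r,a → push -1,13. Stack: [-1, 13]
BINARY_OP | → -1 | 13 = -1. Stack: [-1]
LOAD_FAST t → push 8. Stack: [-1, 8]
BINARY_OP - → -1 - 8 = -9. Stack: [-9]
STORE_FAST s → s=-9. Stack: []
LOAD_CONST → push 3. Stack: [3]
LOAD_FAST q → push 0. Stack: [3, 0]
BINARY_OP - → 3 - 0 = 3. Stack: [3]
STORE_FAST v → v=3. Stack: []
LOAD_CONST → push 11. Stack: [11]
LOAD_FAST r → push -1. Stack: [11, -1]
BINARY_OP ^ → 11 ^ -1 = -12. Stack: [-12]
STORE_FAST m → m=-12. Stack: []
LOAD_FAST q → push 0. Stack: [0]
RETURN_VALUE → return 0.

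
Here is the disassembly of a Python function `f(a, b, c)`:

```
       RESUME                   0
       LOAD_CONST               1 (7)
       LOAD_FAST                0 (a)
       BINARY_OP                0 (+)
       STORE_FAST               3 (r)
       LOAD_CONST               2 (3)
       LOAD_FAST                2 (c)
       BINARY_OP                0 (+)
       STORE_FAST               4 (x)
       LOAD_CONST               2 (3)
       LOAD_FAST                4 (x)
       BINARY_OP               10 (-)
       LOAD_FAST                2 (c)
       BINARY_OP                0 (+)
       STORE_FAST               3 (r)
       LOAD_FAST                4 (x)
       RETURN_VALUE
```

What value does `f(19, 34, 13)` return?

LOAD_CONST → push 7. Stack: [7]
LOAD_FAST a → push 19. Stack: [7, 19]
BINARY_OP + → 7 + 19 = 26. Stack: [26]
STORE_FAST r → r=26. Stack: []
LOAD_CONST → push 3. Stack: [3]
LOAD_FAST c → push 13. Stack: [3, 13]
BINARY_OP + → 3 + 13 = 16. Stack: [16]
STORE_FAST x → x=16. Stack: []
LOAD_CONST → push 3. Stack: [3]
LOAD_FAST x → push 16. Stack: [3, 16]
BINARY_OP - → 3 - 16 = -13. Stack: [-13]
LOAD_FAST c → push 13. Stack: [-13, 13]
BINARY_OP + → -13 + 13 = 0. Stack: [0]
STORE_FAST r → r=0. Stack: []
LOAD_FAST x → push 16. Stack: [16]
RETURN_VALUE → return 16.

16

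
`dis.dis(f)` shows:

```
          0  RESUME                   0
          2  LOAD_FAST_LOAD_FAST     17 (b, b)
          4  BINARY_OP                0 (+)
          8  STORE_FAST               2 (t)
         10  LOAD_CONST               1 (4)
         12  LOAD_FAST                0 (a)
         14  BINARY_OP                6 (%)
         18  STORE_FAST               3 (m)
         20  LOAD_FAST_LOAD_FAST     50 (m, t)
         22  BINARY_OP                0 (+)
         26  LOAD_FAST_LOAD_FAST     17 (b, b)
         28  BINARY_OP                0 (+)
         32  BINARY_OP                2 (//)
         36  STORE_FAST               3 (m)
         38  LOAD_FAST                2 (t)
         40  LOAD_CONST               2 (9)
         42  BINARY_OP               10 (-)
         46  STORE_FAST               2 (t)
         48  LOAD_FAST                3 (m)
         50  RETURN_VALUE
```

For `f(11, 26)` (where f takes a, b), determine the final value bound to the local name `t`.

LOAD_FAST_LOAD_FAST b,b → push 26,26. Stack: [26, 26]
BINARY_OP + → 26 + 26 = 52. Stack: [52]
STORE_FAST t → t=52. Stack: []
LOAD_CONST → push 4. Stack: [4]
LOAD_FAST a → push 11. Stack: [4, 11]
BINARY_OP % → 4 % 11 = 4. Stack: [4]
STORE_FAST m → m=4. Stack: []
LOAD_FAST_LOAD_FAST m,t → push 4,52. Stack: [4, 52]
BINARY_OP + → 4 + 52 = 56. Stack: [56]
LOAD_FAST_LOAD_FAST b,b → push 26,26. Stack: [56, 26, 26]
BINARY_OP + → 26 + 26 = 52. Stack: [56, 52]
BINARY_OP // → 56 // 52 = 1. Stack: [1]
STORE_FAST m → m=1. Stack: []
LOAD_FAST t → push 52. Stack: [52]
LOAD_CONST → push 9. Stack: [52, 9]
BINARY_OP - → 52 - 9 = 43. Stack: [43]
STORE_FAST t → t=43. Stack: []
LOAD_FAST m → push 1. Stack: [1]
RETURN_VALUE → return 1.

43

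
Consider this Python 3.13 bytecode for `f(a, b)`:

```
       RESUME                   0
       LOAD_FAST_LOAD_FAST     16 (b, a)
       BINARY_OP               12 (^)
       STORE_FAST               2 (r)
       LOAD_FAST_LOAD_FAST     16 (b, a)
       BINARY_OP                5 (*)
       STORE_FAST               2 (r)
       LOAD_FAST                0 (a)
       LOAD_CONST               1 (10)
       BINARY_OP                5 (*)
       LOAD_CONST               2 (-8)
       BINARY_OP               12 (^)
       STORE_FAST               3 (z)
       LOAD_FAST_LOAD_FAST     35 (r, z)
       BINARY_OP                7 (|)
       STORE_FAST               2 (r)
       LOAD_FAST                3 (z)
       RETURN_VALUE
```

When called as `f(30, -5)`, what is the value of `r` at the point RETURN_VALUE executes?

-2

LOAD_FAST_LOAD_FAST b,a → push -5,30. Stack: [-5, 30]
BINARY_OP ^ → -5 ^ 30 = -27. Stack: [-27]
STORE_FAST r → r=-27. Stack: []
LOAD_FAST_LOAD_FAST b,a → push -5,30. Stack: [-5, 30]
BINARY_OP * → -5 * 30 = -150. Stack: [-150]
STORE_FAST r → r=-150. Stack: []
LOAD_FAST a → push 30. Stack: [30]
LOAD_CONST → push 10. Stack: [30, 10]
BINARY_OP * → 30 * 10 = 300. Stack: [300]
LOAD_CONST → push -8. Stack: [300, -8]
BINARY_OP ^ → 300 ^ -8 = -300. Stack: [-300]
STORE_FAST z → z=-300. Stack: []
LOAD_FAST_LOAD_FAST r,z → push -150,-300. Stack: [-150, -300]
BINARY_OP | → -150 | -300 = -2. Stack: [-2]
STORE_FAST r → r=-2. Stack: []
LOAD_FAST z → push -300. Stack: [-300]
RETURN_VALUE → return -300.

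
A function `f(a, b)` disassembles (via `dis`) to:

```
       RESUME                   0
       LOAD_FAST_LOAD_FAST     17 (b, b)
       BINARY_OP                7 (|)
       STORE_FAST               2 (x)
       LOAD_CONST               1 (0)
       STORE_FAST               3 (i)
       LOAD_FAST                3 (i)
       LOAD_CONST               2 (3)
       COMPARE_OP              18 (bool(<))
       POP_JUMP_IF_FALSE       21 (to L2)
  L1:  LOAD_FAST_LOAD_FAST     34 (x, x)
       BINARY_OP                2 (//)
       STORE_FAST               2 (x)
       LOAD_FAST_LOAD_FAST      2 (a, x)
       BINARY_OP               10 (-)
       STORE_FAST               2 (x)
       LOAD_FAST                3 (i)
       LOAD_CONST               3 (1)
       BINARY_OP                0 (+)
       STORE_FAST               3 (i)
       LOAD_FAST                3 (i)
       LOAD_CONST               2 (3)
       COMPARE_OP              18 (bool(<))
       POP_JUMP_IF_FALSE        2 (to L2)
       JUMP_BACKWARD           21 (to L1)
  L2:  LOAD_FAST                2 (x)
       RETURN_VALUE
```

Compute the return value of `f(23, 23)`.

LOAD_FAST_LOAD_FAST b,b → push 23,23. Stack: [23, 23]
BINARY_OP | → 23 | 23 = 23. Stack: [23]
STORE_FAST x → x=23. Stack: []
LOAD_CONST → push 0. Stack: [0]
STORE_FAST i → i=0. Stack: []
LOAD_FAST i → push 0. Stack: [0]
LOAD_CONST → push 3. Stack: [0, 3]
COMPARE_OP bool(<) → 0 vs 3 = True. Stack: [True]
POP_JUMP_IF_FALSE → pop True; no jump. Stack: []
LOAD_FAST_LOAD_FAST x,x → push 23,23. Stack: [23, 23]
BINARY_OP // → 23 // 23 = 1. Stack: [1]
STORE_FAST x → x=1. Stack: []
LOAD_FAST_LOAD_FAST a,x → push 23,1. Stack: [23, 1]
BINARY_OP - → 23 - 1 = 22. Stack: [22]
STORE_FAST x → x=22. Stack: []
LOAD_FAST i → push 0. Stack: [0]
LOAD_CONST → push 1. Stack: [0, 1]
BINARY_OP + → 0 + 1 = 1. Stack: [1]
STORE_FAST i → i=1. Stack: []
LOAD_FAST i → push 1. Stack: [1]
LOAD_CONST → push 3. Stack: [1, 3]
COMPARE_OP bool(<) → 1 vs 3 = True. Stack: [True]
POP_JUMP_IF_FALSE → pop True; no jump. Stack: []
LOAD_FAST_LOAD_FAST x,x → push 22,22. Stack: [22, 22]
BINARY_OP // → 22 // 22 = 1. Stack: [1]
STORE_FAST x → x=1. Stack: []
LOAD_FAST_LOAD_FAST a,x → push 23,1. Stack: [23, 1]
BINARY_OP - → 23 - 1 = 22. Stack: [22]
STORE_FAST x → x=22. Stack: []
LOAD_FAST i → push 1. Stack: [1]
LOAD_CONST → push 1. Stack: [1, 1]
BINARY_OP + → 1 + 1 = 2. Stack: [2]
STORE_FAST i → i=2. Stack: []
LOAD_FAST i → push 2. Stack: [2]
LOAD_CONST → push 3. Stack: [2, 3]
COMPARE_OP bool(<) → 2 vs 3 = True. Stack: [True]
POP_JUMP_IF_FALSE → pop True; no jump. Stack: []
LOAD_FAST_LOAD_FAST x,x → push 22,22. Stack: [22, 22]
BINARY_OP // → 22 // 22 = 1. Stack: [1]
STORE_FAST x → x=1. Stack: []
LOAD_FAST_LOAD_FAST a,x → push 23,1. Stack: [23, 1]
BINARY_OP - → 23 - 1 = 22. Stack: [22]
STORE_FAST x → x=22. Stack: []
LOAD_FAST i → push 2. Stack: [2]
LOAD_CONST → push 1. Stack: [2, 1]
BINARY_OP + → 2 + 1 = 3. Stack: [3]
STORE_FAST i → i=3. Stack: []
LOAD_FAST i → push 3. Stack: [3]
LOAD_CONST → push 3. Stack: [3, 3]
COMPARE_OP bool(<) → 3 vs 3 = False. Stack: [False]
POP_JUMP_IF_FALSE → pop False; jump. Stack: []
LOAD_FAST x → push 22. Stack: [22]
RETURN_VALUE → return 22.

22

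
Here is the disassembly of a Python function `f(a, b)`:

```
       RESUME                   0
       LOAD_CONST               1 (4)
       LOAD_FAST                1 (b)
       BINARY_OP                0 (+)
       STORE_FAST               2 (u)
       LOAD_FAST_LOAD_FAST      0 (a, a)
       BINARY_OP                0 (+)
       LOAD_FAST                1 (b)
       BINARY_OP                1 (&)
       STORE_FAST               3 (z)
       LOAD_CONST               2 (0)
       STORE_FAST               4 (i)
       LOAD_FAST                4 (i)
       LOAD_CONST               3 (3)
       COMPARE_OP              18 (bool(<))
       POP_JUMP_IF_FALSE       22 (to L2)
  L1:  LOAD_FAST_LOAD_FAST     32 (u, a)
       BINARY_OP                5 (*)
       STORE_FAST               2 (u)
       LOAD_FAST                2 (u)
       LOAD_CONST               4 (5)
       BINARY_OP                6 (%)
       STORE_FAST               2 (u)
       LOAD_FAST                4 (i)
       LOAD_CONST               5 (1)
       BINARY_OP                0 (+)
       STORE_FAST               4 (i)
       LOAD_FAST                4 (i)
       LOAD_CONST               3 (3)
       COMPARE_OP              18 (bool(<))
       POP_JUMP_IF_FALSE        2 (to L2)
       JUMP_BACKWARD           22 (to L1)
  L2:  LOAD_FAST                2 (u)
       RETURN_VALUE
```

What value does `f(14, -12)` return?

LOAD_CONST → push 4. Stack: [4]
LOAD_FAST b → push -12. Stack: [4, -12]
BINARY_OP + → 4 + -12 = -8. Stack: [-8]
STORE_FAST u → u=-8. Stack: []
LOAD_FAST_LOAD_FAST a,a → push 14,14. Stack: [14, 14]
BINARY_OP + → 14 + 14 = 28. Stack: [28]
LOAD_FAST b → push -12. Stack: [28, -12]
BINARY_OP & → 28 & -12 = 20. Stack: [20]
STORE_FAST z → z=20. Stack: []
LOAD_CONST → push 0. Stack: [0]
STORE_FAST i → i=0. Stack: []
LOAD_FAST i → push 0. Stack: [0]
LOAD_CONST → push 3. Stack: [0, 3]
COMPARE_OP bool(<) → 0 vs 3 = True. Stack: [True]
POP_JUMP_IF_FALSE → pop True; no jump. Stack: []
LOAD_FAST_LOAD_FAST u,a → push -8,14. Stack: [-8, 14]
BINARY_OP * → -8 * 14 = -112. Stack: [-112]
STORE_FAST u → u=-112. Stack: []
LOAD_FAST u → push -112. Stack: [-112]
LOAD_CONST → push 5. Stack: [-112, 5]
BINARY_OP % → -112 % 5 = 3. Stack: [3]
STORE_FAST u → u=3. Stack: []
LOAD_FAST i → push 0. Stack: [0]
LOAD_CONST → push 1. Stack: [0, 1]
BINARY_OP + → 0 + 1 = 1. Stack: [1]
STORE_FAST i → i=1. Stack: []
LOAD_FAST i → push 1. Stack: [1]
LOAD_CONST → push 3. Stack: [1, 3]
COMPARE_OP bool(<) → 1 vs 3 = True. Stack: [True]
POP_JUMP_IF_FALSE → pop True; no jump. Stack: []
LOAD_FAST_LOAD_FAST u,a → push 3,14. Stack: [3, 14]
BINARY_OP * → 3 * 14 = 42. Stack: [42]
STORE_FAST u → u=42. Stack: []
LOAD_FAST u → push 42. Stack: [42]
LOAD_CONST → push 5. Stack: [42, 5]
BINARY_OP % → 42 % 5 = 2. Stack: [2]
STORE_FAST u → u=2. Stack: []
LOAD_FAST i → push 1. Stack: [1]
LOAD_CONST → push 1. Stack: [1, 1]
BINARY_OP + → 1 + 1 = 2. Stack: [2]
STORE_FAST i → i=2. Stack: []
LOAD_FAST i → push 2. Stack: [2]
LOAD_CONST → push 3. Stack: [2, 3]
COMPARE_OP bool(<) → 2 vs 3 = True. Stack: [True]
POP_JUMP_IF_FALSE → pop True; no jump. Stack: []
LOAD_FAST_LOAD_FAST u,a → push 2,14. Stack: [2, 14]
BINARY_OP * → 2 * 14 = 28. Stack: [28]
STORE_FAST u → u=28. Stack: []
LOAD_FAST u → push 28. Stack: [28]
LOAD_CONST → push 5. Stack: [28, 5]
BINARY_OP % → 28 % 5 = 3. Stack: [3]
STORE_FAST u → u=3. Stack: []
LOAD_FAST i → push 2. Stack: [2]
LOAD_CONST → push 1. Stack: [2, 1]
BINARY_OP + → 2 + 1 = 3. Stack: [3]
STORE_FAST i → i=3. Stack: []
LOAD_FAST i → push 3. Stack: [3]
LOAD_CONST → push 3. Stack: [3, 3]
COMPARE_OP bool(<) → 3 vs 3 = False. Stack: [False]
POP_JUMP_IF_FALSE → pop False; jump. Stack: []
LOAD_FAST u → push 3. Stack: [3]
RETURN_VALUE → return 3.

3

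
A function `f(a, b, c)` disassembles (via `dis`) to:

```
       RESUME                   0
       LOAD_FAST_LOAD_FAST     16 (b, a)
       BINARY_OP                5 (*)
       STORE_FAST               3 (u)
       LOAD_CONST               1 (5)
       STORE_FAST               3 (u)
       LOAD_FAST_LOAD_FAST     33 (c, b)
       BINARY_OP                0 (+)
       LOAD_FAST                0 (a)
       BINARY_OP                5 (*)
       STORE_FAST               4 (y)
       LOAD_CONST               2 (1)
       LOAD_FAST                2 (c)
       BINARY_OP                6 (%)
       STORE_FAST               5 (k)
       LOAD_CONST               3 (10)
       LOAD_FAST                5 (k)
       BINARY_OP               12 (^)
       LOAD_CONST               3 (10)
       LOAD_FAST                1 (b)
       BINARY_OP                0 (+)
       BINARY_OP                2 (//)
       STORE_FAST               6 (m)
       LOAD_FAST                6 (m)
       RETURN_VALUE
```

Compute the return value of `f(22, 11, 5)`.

LOAD_FAST_LOAD_FAST b,a → push 11,22. Stack: [11, 22]
BINARY_OP * → 11 * 22 = 242. Stack: [242]
STORE_FAST u → u=242. Stack: []
LOAD_CONST → push 5. Stack: [5]
STORE_FAST u → u=5. Stack: []
LOAD_FAST_LOAD_FAST c,b → push 5,11. Stack: [5, 11]
BINARY_OP + → 5 + 11 = 16. Stack: [16]
LOAD_FAST a → push 22. Stack: [16, 22]
BINARY_OP * → 16 * 22 = 352. Stack: [352]
STORE_FAST y → y=352. Stack: []
LOAD_CONST → push 1. Stack: [1]
LOAD_FAST c → push 5. Stack: [1, 5]
BINARY_OP % → 1 % 5 = 1. Stack: [1]
STORE_FAST k → k=1. Stack: []
LOAD_CONST → push 10. Stack: [10]
LOAD_FAST k → push 1. Stack: [10, 1]
BINARY_OP ^ → 10 ^ 1 = 11. Stack: [11]
LOAD_CONST → push 10. Stack: [11, 10]
LOAD_FAST b → push 11. Stack: [11, 10, 11]
BINARY_OP + → 10 + 11 = 21. Stack: [11, 21]
BINARY_OP // → 11 // 21 = 0. Stack: [0]
STORE_FAST m → m=0. Stack: []
LOAD_FAST m → push 0. Stack: [0]
RETURN_VALUE → return 0.

0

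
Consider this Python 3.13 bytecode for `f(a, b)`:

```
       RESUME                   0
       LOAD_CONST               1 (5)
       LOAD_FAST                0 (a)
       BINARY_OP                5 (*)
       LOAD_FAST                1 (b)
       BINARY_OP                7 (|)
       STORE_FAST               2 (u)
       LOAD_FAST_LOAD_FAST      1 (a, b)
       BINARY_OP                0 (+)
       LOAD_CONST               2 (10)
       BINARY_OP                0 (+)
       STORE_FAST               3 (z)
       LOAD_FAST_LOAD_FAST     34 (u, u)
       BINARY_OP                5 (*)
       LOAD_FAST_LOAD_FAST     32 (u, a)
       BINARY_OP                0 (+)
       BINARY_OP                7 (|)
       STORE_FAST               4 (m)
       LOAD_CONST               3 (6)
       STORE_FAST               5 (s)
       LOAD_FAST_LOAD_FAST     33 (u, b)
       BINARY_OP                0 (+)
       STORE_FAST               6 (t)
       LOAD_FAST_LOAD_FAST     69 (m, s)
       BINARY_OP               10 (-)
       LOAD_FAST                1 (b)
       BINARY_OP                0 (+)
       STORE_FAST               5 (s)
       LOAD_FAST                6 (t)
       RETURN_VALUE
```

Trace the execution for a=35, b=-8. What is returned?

LOAD_CONST → push 5. Stack: [5]
LOAD_FAST a → push 35. Stack: [5, 35]
BINARY_OP * → 5 * 35 = 175. Stack: [175]
LOAD_FAST b → push -8. Stack: [175, -8]
BINARY_OP | → 175 | -8 = -1. Stack: [-1]
STORE_FAST u → u=-1. Stack: []
LOAD_FAST_LOAD_FAST a,b → push 35,-8. Stack: [35, -8]
BINARY_OP + → 35 + -8 = 27. Stack: [27]
LOAD_CONST → push 10. Stack: [27, 10]
BINARY_OP + → 27 + 10 = 37. Stack: [37]
STORE_FAST z → z=37. Stack: []
LOAD_FAST_LOAD_FAST u,u → push -1,-1. Stack: [-1, -1]
BINARY_OP * → -1 * -1 = 1. Stack: [1]
LOAD_FAST_LOAD_FAST u,a → push -1,35. Stack: [1, -1, 35]
BINARY_OP + → -1 + 35 = 34. Stack: [1, 34]
BINARY_OP | → 1 | 34 = 35. Stack: [35]
STORE_FAST m → m=35. Stack: []
LOAD_CONST → push 6. Stack: [6]
STORE_FAST s → s=6. Stack: []
LOAD_FAST_LOAD_FAST u,b → push -1,-8. Stack: [-1, -8]
BINARY_OP + → -1 + -8 = -9. Stack: [-9]
STORE_FAST t → t=-9. Stack: []
LOAD_FAST_LOAD_FAST m,s → push 35,6. Stack: [35, 6]
BINARY_OP - → 35 - 6 = 29. Stack: [29]
LOAD_FAST b → push -8. Stack: [29, -8]
BINARY_OP + → 29 + -8 = 21. Stack: [21]
STORE_FAST s → s=21. Stack: []
LOAD_FAST t → push -9. Stack: [-9]
RETURN_VALUE → return -9.

-9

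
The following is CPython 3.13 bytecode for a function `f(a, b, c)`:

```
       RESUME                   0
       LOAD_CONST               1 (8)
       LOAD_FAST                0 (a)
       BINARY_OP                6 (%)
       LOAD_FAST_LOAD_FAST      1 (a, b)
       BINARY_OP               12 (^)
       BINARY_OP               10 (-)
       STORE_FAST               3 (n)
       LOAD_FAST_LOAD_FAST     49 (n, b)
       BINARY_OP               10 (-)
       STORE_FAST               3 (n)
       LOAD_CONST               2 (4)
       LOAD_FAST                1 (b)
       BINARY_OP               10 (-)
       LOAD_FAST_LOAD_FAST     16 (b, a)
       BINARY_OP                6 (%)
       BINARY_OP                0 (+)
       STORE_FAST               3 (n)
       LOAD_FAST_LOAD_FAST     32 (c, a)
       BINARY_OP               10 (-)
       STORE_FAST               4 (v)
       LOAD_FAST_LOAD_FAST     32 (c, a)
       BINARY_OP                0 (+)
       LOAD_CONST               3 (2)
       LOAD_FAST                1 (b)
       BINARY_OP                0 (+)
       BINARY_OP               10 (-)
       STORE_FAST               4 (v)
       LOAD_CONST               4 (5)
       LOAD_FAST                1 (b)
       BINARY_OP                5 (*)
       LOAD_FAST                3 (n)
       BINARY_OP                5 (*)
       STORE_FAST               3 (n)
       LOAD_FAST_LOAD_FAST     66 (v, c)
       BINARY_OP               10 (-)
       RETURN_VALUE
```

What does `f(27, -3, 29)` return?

28

LOAD_CONST → push 8. Stack: [8]
LOAD_FAST a → push 27. Stack: [8, 27]
BINARY_OP % → 8 % 27 = 8. Stack: [8]
LOAD_FAST_LOAD_FAST a,b → push 27,-3. Stack: [8, 27, -3]
BINARY_OP ^ → 27 ^ -3 = -26. Stack: [8, -26]
BINARY_OP - → 8 - -26 = 34. Stack: [34]
STORE_FAST n → n=34. Stack: []
LOAD_FAST_LOAD_FAST n,b → push 34,-3. Stack: [34, -3]
BINARY_OP - → 34 - -3 = 37. Stack: [37]
STORE_FAST n → n=37. Stack: []
LOAD_CONST → push 4. Stack: [4]
LOAD_FAST b → push -3. Stack: [4, -3]
BINARY_OP - → 4 - -3 = 7. Stack: [7]
LOAD_FAST_LOAD_FAST b,a → push -3,27. Stack: [7, -3, 27]
BINARY_OP % → -3 % 27 = 24. Stack: [7, 24]
BINARY_OP + → 7 + 24 = 31. Stack: [31]
STORE_FAST n → n=31. Stack: []
LOAD_FAST_LOAD_FAST c,a → push 29,27. Stack: [29, 27]
BINARY_OP - → 29 - 27 = 2. Stack: [2]
STORE_FAST v → v=2. Stack: []
LOAD_FAST_LOAD_FAST c,a → push 29,27. Stack: [29, 27]
BINARY_OP + → 29 + 27 = 56. Stack: [56]
LOAD_CONST → push 2. Stack: [56, 2]
LOAD_FAST b → push -3. Stack: [56, 2, -3]
BINARY_OP + → 2 + -3 = -1. Stack: [56, -1]
BINARY_OP - → 56 - -1 = 57. Stack: [57]
STORE_FAST v → v=57. Stack: []
LOAD_CONST → push 5. Stack: [5]
LOAD_FAST b → push -3. Stack: [5, -3]
BINARY_OP * → 5 * -3 = -15. Stack: [-15]
LOAD_FAST n → push 31. Stack: [-15, 31]
BINARY_OP * → -15 * 31 = -465. Stack: [-465]
STORE_FAST n → n=-465. Stack: []
LOAD_FAST_LOAD_FAST v,c → push 57,29. Stack: [57, 29]
BINARY_OP - → 57 - 29 = 28. Stack: [28]
RETURN_VALUE → return 28.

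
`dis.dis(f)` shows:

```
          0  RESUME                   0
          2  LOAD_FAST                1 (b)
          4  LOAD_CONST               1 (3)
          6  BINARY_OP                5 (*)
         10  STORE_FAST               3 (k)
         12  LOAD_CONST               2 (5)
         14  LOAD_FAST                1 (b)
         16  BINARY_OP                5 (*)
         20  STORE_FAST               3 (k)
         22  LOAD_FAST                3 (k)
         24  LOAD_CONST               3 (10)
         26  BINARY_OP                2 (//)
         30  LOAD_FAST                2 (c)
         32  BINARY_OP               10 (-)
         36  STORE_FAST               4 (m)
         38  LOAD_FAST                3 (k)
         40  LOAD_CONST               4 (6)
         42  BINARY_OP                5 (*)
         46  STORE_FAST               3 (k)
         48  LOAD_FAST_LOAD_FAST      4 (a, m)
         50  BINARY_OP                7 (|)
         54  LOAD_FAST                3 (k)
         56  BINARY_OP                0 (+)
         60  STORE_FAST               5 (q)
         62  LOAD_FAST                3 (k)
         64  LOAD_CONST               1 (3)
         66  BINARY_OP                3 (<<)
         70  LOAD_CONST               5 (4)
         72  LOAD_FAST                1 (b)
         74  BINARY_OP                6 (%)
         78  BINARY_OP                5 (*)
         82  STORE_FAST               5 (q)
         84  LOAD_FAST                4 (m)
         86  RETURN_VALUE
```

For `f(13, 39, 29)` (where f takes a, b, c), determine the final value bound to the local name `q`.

LOAD_FAST b → push 39. Stack: [39]
LOAD_CONST → push 3. Stack: [39, 3]
BINARY_OP * → 39 * 3 = 117. Stack: [117]
STORE_FAST k → k=117. Stack: []
LOAD_CONST → push 5. Stack: [5]
LOAD_FAST b → push 39. Stack: [5, 39]
BINARY_OP * → 5 * 39 = 195. Stack: [195]
STORE_FAST k → k=195. Stack: []
LOAD_FAST k → push 195. Stack: [195]
LOAD_CONST → push 10. Stack: [195, 10]
BINARY_OP // → 195 // 10 = 19. Stack: [19]
LOAD_FAST c → push 29. Stack: [19, 29]
BINARY_OP - → 19 - 29 = -10. Stack: [-10]
STORE_FAST m → m=-10. Stack: []
LOAD_FAST k → push 195. Stack: [195]
LOAD_CONST → push 6. Stack: [195, 6]
BINARY_OP * → 195 * 6 = 1170. Stack: [1170]
STORE_FAST k → k=1170. Stack: []
LOAD_FAST_LOAD_FAST a,m → push 13,-10. Stack: [13, -10]
BINARY_OP | → 13 | -10 = -1. Stack: [-1]
LOAD_FAST k → push 1170. Stack: [-1, 1170]
BINARY_OP + → -1 + 1170 = 1169. Stack: [1169]
STORE_FAST q → q=1169. Stack: []
LOAD_FAST k → push 1170. Stack: [1170]
LOAD_CONST → push 3. Stack: [1170, 3]
BINARY_OP << → 1170 << 3 = 9360. Stack: [9360]
LOAD_CONST → push 4. Stack: [9360, 4]
LOAD_FAST b → push 39. Stack: [9360, 4, 39]
BINARY_OP % → 4 % 39 = 4. Stack: [9360, 4]
BINARY_OP * → 9360 * 4 = 37440. Stack: [37440]
STORE_FAST q → q=37440. Stack: []
LOAD_FAST m → push -10. Stack: [-10]
RETURN_VALUE → return -10.

37440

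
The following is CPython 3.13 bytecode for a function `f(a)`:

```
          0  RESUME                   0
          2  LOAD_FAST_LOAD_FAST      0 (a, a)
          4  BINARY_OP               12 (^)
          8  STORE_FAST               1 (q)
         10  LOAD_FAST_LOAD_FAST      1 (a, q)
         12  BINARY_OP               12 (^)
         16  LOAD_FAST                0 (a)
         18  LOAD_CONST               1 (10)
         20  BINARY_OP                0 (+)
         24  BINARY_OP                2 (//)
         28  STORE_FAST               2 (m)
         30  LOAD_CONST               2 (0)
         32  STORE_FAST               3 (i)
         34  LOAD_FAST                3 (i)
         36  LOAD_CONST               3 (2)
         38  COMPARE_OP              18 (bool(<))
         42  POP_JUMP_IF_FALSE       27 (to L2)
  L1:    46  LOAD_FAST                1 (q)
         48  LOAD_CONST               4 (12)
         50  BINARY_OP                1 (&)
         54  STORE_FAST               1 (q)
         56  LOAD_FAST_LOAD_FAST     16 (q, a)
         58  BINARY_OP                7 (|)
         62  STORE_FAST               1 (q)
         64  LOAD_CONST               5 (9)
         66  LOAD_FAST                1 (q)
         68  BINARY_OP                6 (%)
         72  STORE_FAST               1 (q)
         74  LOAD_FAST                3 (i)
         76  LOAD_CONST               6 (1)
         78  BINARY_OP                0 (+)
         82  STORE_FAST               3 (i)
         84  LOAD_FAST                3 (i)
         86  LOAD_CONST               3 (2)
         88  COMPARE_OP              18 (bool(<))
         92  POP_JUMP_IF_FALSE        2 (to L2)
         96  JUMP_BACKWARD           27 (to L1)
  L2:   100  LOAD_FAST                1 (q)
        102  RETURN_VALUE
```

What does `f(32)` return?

LOAD_FAST_LOAD_FAST a,a → push 32,32. Stack: [32, 32]
BINARY_OP ^ → 32 ^ 32 = 0. Stack: [0]
STORE_FAST q → q=0. Stack: []
LOAD_FAST_LOAD_FAST a,q → push 32,0. Stack: [32, 0]
BINARY_OP ^ → 32 ^ 0 = 32. Stack: [32]
LOAD_FAST a → push 32. Stack: [32, 32]
LOAD_CONST → push 10. Stack: [32, 32, 10]
BINARY_OP + → 32 + 10 = 42. Stack: [32, 42]
BINARY_OP // → 32 // 42 = 0. Stack: [0]
STORE_FAST m → m=0. Stack: []
LOAD_CONST → push 0. Stack: [0]
STORE_FAST i → i=0. Stack: []
LOAD_FAST i → push 0. Stack: [0]
LOAD_CONST → push 2. Stack: [0, 2]
COMPARE_OP bool(<) → 0 vs 2 = True. Stack: [True]
POP_JUMP_IF_FALSE → pop True; no jump. Stack: []
LOAD_FAST q → push 0. Stack: [0]
LOAD_CONST → push 12. Stack: [0, 12]
BINARY_OP & → 0 & 12 = 0. Stack: [0]
STORE_FAST q → q=0. Stack: []
LOAD_FAST_LOAD_FAST q,a → push 0,32. Stack: [0, 32]
BINARY_OP | → 0 | 32 = 32. Stack: [32]
STORE_FAST q → q=32. Stack: []
LOAD_CONST → push 9. Stack: [9]
LOAD_FAST q → push 32. Stack: [9, 32]
BINARY_OP % → 9 % 32 = 9. Stack: [9]
STORE_FAST q → q=9. Stack: []
LOAD_FAST i → push 0. Stack: [0]
LOAD_CONST → push 1. Stack: [0, 1]
BINARY_OP + → 0 + 1 = 1. Stack: [1]
STORE_FAST i → i=1. Stack: []
LOAD_FAST i → push 1. Stack: [1]
LOAD_CONST → push 2. Stack: [1, 2]
COMPARE_OP bool(<) → 1 vs 2 = True. Stack: [True]
POP_JUMP_IF_FALSE → pop True; no jump. Stack: []
LOAD_FAST q → push 9. Stack: [9]
LOAD_CONST → push 12. Stack: [9, 12]
BINARY_OP & → 9 & 12 = 8. Stack: [8]
STORE_FAST q → q=8. Stack: []
LOAD_FAST_LOAD_FAST q,a → push 8,32. Stack: [8, 32]
BINARY_OP | → 8 | 32 = 40. Stack: [40]
STORE_FAST q → q=40. Stack: []
LOAD_CONST → push 9. Stack: [9]
LOAD_FAST q → push 40. Stack: [9, 40]
BINARY_OP % → 9 % 40 = 9. Stack: [9]
STORE_FAST q → q=9. Stack: []
LOAD_FAST i → push 1. Stack: [1]
LOAD_CONST → push 1. Stack: [1, 1]
BINARY_OP + → 1 + 1 = 2. Stack: [2]
STORE_FAST i → i=2. Stack: []
LOAD_FAST i → push 2. Stack: [2]
LOAD_CONST → push 2. Stack: [2, 2]
COMPARE_OP bool(<) → 2 vs 2 = False. Stack: [False]
POP_JUMP_IF_FALSE → pop False; jump. Stack: []
LOAD_FAST q → push 9. Stack: [9]
RETURN_VALUE → return 9.

9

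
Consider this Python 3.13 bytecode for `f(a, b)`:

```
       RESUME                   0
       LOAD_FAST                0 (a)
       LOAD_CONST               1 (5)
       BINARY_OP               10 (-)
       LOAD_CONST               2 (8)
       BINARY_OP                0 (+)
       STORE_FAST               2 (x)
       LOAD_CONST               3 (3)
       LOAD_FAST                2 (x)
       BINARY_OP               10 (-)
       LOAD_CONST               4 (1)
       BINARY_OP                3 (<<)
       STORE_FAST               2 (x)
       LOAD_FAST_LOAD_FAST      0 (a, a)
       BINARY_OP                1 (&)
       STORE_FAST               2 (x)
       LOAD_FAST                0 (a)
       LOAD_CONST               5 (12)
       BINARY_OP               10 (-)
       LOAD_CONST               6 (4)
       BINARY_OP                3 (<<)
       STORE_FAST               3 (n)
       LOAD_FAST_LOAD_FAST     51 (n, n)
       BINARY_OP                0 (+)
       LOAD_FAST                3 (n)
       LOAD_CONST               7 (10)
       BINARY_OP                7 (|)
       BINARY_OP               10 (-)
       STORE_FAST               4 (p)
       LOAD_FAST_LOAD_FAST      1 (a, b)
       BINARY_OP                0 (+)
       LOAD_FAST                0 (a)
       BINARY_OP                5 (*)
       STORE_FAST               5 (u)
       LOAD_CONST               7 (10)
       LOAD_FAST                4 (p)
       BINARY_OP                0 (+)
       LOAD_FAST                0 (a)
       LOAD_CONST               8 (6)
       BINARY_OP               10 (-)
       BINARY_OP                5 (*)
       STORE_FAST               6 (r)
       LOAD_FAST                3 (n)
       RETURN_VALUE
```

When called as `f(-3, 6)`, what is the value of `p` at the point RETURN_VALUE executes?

LOAD_FAST a → push -3. Stack: [-3]
LOAD_CONST → push 5. Stack: [-3, 5]
BINARY_OP - → -3 - 5 = -8. Stack: [-8]
LOAD_CONST → push 8. Stack: [-8, 8]
BINARY_OP + → -8 + 8 = 0. Stack: [0]
STORE_FAST x → x=0. Stack: []
LOAD_CONST → push 3. Stack: [3]
LOAD_FAST x → push 0. Stack: [3, 0]
BINARY_OP - → 3 - 0 = 3. Stack: [3]
LOAD_CONST → push 1. Stack: [3, 1]
BINARY_OP << → 3 << 1 = 6. Stack: [6]
STORE_FAST x → x=6. Stack: []
LOAD_FAST_LOAD_FAST a,a → push -3,-3. Stack: [-3, -3]
BINARY_OP & → -3 & -3 = -3. Stack: [-3]
STORE_FAST x → x=-3. Stack: []
LOAD_FAST a → push -3. Stack: [-3]
LOAD_CONST → push 12. Stack: [-3, 12]
BINARY_OP - → -3 - 12 = -15. Stack: [-15]
LOAD_CONST → push 4. Stack: [-15, 4]
BINARY_OP << → -15 << 4 = -240. Stack: [-240]
STORE_FAST n → n=-240. Stack: []
LOAD_FAST_LOAD_FAST n,n → push -240,-240. Stack: [-240, -240]
BINARY_OP + → -240 + -240 = -480. Stack: [-480]
LOAD_FAST n → push -240. Stack: [-480, -240]
LOAD_CONST → push 10. Stack: [-480, -240, 10]
BINARY_OP | → -240 | 10 = -230. Stack: [-480, -230]
BINARY_OP - → -480 - -230 = -250. Stack: [-250]
STORE_FAST p → p=-250. Stack: []
LOAD_FAST_LOAD_FAST a,b → push -3,6. Stack: [-3, 6]
BINARY_OP + → -3 + 6 = 3. Stack: [3]
LOAD_FAST a → push -3. Stack: [3, -3]
BINARY_OP * → 3 * -3 = -9. Stack: [-9]
STORE_FAST u → u=-9. Stack: []
LOAD_CONST → push 10. Stack: [10]
LOAD_FAST p → push -250. Stack: [10, -250]
BINARY_OP + → 10 + -250 = -240. Stack: [-240]
LOAD_FAST a → push -3. Stack: [-240, -3]
LOAD_CONST → push 6. Stack: [-240, -3, 6]
BINARY_OP - → -3 - 6 = -9. Stack: [-240, -9]
BINARY_OP * → -240 * -9 = 2160. Stack: [2160]
STORE_FAST r → r=2160. Stack: []
LOAD_FAST n → push -240. Stack: [-240]
RETURN_VALUE → return -240.

-250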